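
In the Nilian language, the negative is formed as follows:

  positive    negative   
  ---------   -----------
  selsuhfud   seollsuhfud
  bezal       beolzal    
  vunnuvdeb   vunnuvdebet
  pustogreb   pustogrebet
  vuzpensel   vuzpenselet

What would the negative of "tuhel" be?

vuzpensel and bezal both end in -l yet inflect differently (vuzpenselet, beolzal), so the final letter is not what conditions the rule; the last vowel is.
"tuhel" has last vowel 'e'. The stems whose last vowel is 'e' (pustogreb → pustogrebet, vuzpensel → vuzpenselet, vunnuvdeb → vunnuvdebet) add -et.
The other pattern: stems whose last vowel is 'a' or 'u' insert -ol- after the first vowel.
So tuhel → tuhelet.

tuhelet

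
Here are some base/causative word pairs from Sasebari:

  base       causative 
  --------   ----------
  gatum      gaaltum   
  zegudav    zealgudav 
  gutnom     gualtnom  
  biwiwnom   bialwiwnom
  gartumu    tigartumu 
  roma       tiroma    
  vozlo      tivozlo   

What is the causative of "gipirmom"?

gatum and gartumu both have last vowel 'u' yet inflect differently (gaaltum, tigartumu), so the last vowel is not what conditions the rule; whether the stem ends in a vowel or a consonant is.
"gipirmom" ends in a consonant. The stems ending in a consonant (gatum → gaaltum, zegudav → zealgudav, gutnom → gualtnom) insert -al- after the first vowel.
So gipirmom → gialpirmom.

gialpirmom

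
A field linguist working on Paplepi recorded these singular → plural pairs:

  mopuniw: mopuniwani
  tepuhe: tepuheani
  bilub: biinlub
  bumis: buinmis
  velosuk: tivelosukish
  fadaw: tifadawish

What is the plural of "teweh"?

mopuniw and fadaw both end in -w yet inflect differently (mopuniwani, tifadawish), so the final letter is not what conditions the rule; the first letter is.
"teweh" begins with t-. The one such stem in the data (tepuhe → tepuheani) adds -ani, so the same rule applies.
The other patterns: stems beginning with b- insert -in- after the first vowel; stems beginning with f- or v- add ti- … -ish around the stem.
So teweh → tewehani.

tewehani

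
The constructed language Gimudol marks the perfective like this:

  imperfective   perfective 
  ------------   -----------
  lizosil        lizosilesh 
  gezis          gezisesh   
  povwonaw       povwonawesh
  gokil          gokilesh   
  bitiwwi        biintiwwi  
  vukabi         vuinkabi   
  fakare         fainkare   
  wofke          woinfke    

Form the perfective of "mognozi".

"mognozi" ends in a vowel. The stems ending in a vowel (bitiwwi → biintiwwi, vukabi → vuinkabi, fakare → fainkare) insert -in- after the first vowel.
So mognozi → moingnozi.

moingnozi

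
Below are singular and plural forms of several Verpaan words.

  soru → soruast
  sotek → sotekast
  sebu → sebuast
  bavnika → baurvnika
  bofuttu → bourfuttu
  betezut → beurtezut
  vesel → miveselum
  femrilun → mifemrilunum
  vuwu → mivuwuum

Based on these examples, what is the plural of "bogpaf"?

soru and bofuttu both end in -u yet inflect differently (soruast, bourfuttu), so the final letter is not what conditions the rule; the first letter is.
"bogpaf" begins with b-. The stems beginning with b- (bavnika → baurvnika, bofuttu → bourfuttu, betezut → beurtezut) insert -ur- after the first vowel.
The other patterns: stems beginning with s- add -ast; stems beginning with f- or v- add mi- … -um around the stem.
So bogpaf → bourgpaf.

bourgpaf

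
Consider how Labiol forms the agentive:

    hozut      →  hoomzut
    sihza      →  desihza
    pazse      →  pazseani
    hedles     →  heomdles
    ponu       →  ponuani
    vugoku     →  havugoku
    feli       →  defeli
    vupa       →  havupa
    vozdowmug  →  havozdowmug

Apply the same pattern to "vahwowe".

vugoku and ponu both end in -u yet inflect differently (havugoku, ponuani), so the final letter is not what conditions the rule; the first letter is.
"vahwowe" begins with v-. The stems beginning with v- (vugoku → havugoku, vozdowmug → havozdowmug, vupa → havupa) add the prefix ha-.
The other patterns: stems beginning with h- insert -om- after the first vowel; stems beginning with p- add -ani; stems beginning with f- or s- add the prefix de-.
So vahwowe → havahwowe.

havahwowe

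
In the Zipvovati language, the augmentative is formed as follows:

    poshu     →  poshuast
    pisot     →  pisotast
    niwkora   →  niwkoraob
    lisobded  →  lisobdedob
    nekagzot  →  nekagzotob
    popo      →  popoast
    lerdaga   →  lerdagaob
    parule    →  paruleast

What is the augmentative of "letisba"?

"letisba" begins with l-. The stems beginning with l- (lisobded → lisobdedob, lerdaga → lerdagaob) add -ob.
So letisba → letisbaob.

letisbaob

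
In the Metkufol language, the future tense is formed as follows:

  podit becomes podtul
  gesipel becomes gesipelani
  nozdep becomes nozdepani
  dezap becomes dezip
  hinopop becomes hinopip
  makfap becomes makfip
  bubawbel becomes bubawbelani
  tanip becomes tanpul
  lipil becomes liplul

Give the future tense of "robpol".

robpil

lipil and bubawbel both end in -l yet inflect differently (liplul, bubawbelani), so the final letter is not what conditions the rule; the last vowel is.
"robpol" has last vowel 'o'. The one such stem in the data (hinopop → hinopip) changes the last vowel to 'i' (as do dezap, makfap), so the same rule applies.
The other patterns: stems whose last vowel is 'i' delete the last vowel and add -ul; stems whose last vowel is 'e' add -ani.
So robpol → robpil.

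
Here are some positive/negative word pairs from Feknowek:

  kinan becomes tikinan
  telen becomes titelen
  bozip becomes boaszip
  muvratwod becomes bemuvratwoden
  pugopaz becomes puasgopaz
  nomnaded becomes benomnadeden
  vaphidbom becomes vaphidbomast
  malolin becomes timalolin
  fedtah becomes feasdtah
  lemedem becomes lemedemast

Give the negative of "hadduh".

nomnaded and telen both have last vowel 'e' yet inflect differently (benomnadeden, titelen), so the last vowel is not what conditions the rule; the final letter is.
"hadduh" ends in -h. The one such stem in the data (fedtah → feasdtah) inserts -as- after the first vowel (as do bozip, pugopaz), so the same rule applies.
The other patterns: stems ending in -d add be- … -en around the stem; stems ending in -n add the prefix ti-; stems ending in -m add -ast.
So hadduh → haasdduh.

haasdduh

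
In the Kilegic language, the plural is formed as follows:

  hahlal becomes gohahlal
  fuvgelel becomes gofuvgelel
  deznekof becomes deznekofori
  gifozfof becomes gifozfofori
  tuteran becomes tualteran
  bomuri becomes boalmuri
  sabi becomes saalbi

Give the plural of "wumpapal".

hahlal and tuteran both have last vowel 'a' yet inflect differently (gohahlal, tualteran), so the last vowel is not what conditions the rule; the final letter is.
"wumpapal" ends in -l. The stems ending in -l (hahlal → gohahlal, fuvgelel → gofuvgelel) add the prefix go-.
So wumpapal → gowumpapal.

gowumpapal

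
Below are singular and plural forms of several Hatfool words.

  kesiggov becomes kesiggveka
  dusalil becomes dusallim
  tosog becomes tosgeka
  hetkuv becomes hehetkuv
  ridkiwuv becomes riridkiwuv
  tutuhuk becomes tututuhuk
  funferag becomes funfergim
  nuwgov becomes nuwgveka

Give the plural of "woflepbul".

"woflepbul" has last vowel 'u'. The stems whose last vowel is 'u' (tutuhuk → tututuhuk, ridkiwuv → riridkiwuv, hetkuv → hehetkuv) repeat the first consonant+vowel as a prefix.
So woflepbul → wowoflepbul.

wowoflepbul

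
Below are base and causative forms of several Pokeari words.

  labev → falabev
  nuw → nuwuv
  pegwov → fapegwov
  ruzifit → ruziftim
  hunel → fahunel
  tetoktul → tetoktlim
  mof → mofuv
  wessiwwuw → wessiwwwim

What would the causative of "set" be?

"set" has 1 vowel. The stems with 1 vowel (mof → mofuv, nuw → nuwuv) add -uv.
So set → setuv.

setuv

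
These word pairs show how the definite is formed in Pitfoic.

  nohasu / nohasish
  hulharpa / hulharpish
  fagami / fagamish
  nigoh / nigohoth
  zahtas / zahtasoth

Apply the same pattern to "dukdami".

"dukdami" ends in a vowel. The stems ending in a vowel (nohasu → nohasish, hulharpa → hulharpish, fagami → fagamish) drop the final letter and add -ish.
The other pattern: stems ending in a consonant add -oth.
So dukdami → dukdamish.

dukdamish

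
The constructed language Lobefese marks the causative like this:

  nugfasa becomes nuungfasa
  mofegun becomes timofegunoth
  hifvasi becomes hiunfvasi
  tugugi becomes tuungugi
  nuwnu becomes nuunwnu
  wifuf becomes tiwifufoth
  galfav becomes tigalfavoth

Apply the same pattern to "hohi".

hounhi

galfav and nugfasa both have last vowel 'a' yet inflect differently (tigalfavoth, nuungfasa), so the last vowel is not what conditions the rule; whether the stem ends in a vowel or a consonant is.
"hohi" ends in a vowel. The stems ending in a vowel (nugfasa → nuungfasa, tugugi → tuungugi, hifvasi → hiunfvasi) insert -un- after the first vowel.
The other pattern: stems ending in a consonant add ti- … -oth around the stem.
So hohi → hounhi.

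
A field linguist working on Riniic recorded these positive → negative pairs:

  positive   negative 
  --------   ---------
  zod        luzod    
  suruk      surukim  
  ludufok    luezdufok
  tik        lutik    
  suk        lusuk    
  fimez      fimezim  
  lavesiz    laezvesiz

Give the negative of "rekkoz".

"rekkoz" has 2 vowels. The stems with 2 vowels (suruk → surukim, fimez → fimezim) add -im.
So rekkoz → rekkozim.

rekkozim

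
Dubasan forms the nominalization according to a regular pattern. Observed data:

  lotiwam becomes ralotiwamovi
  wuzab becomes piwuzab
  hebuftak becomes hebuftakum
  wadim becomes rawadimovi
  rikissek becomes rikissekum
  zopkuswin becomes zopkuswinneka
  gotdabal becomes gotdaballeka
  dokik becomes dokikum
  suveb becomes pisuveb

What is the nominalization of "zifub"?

pizifub

gotdabal and hebuftak both have last vowel 'a' yet inflect differently (gotdaballeka, hebuftakum), so the last vowel is not what conditions the rule; the final letter is.
"zifub" ends in -b. The stems ending in -b (suveb → pisuveb, wuzab → piwuzab) add the prefix pi-.
The other patterns: stems ending in -l or -n double the final consonant and add -eka; stems ending in -k add -um; stems ending in -m add ra- … -ovi around the stem.
So zifub → pizifub.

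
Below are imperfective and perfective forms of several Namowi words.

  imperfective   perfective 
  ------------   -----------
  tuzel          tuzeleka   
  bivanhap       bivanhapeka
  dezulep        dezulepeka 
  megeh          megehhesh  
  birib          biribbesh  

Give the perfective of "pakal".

tuzel and megeh both have last vowel 'e' yet inflect differently (tuzeleka, megehhesh), so the last vowel is not what conditions the rule; the final letter is.
"pakal" ends in -l. The one such stem in the data (tuzel → tuzeleka) adds -eka, so the same rule applies.
The other pattern: stems ending in -b or -h double the final consonant and add -esh.
So pakal → pakaleka.

pakaleka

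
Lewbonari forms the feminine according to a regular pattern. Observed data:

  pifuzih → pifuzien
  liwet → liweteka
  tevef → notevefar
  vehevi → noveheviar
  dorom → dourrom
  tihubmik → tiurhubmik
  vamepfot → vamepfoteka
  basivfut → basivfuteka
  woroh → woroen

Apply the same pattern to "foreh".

woroh and vamepfot both have last vowel 'o' yet inflect differently (woroen, vamepfoteka), so the last vowel is not what conditions the rule; the final letter is.
"foreh" ends in -h. The stems ending in -h (woroh → woroen, pifuzih → pifuzien) drop the final letter and add -en.
So foreh → foreen.

foreen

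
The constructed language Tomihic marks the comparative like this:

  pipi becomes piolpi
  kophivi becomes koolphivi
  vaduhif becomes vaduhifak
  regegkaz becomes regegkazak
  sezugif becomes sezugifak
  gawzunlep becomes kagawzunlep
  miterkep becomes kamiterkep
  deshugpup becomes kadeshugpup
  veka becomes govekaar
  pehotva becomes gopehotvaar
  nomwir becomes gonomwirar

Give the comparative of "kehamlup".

pipi and vaduhif both have last vowel 'i' yet inflect differently (piolpi, vaduhifak), so the last vowel is not what conditions the rule; the final letter is.
"kehamlup" ends in -p. The stems ending in -p (gawzunlep → kagawzunlep, miterkep → kamiterkep, deshugpup → kadeshugpup) add the prefix ka-.
The other patterns: stems ending in -i insert -ol- after the first vowel; stems ending in -f or -z add -ak; stems ending in -a or -r add go- … -ar around the stem.
So kehamlup → kakehamlup.

kakehamlup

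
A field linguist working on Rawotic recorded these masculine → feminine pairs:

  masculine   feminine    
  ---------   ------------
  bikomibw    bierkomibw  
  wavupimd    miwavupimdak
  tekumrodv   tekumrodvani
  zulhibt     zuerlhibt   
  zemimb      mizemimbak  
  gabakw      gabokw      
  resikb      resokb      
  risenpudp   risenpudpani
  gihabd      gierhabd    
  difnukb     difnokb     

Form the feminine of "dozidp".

zemimb and difnukb both end in -b yet inflect differently (mizemimbak, difnokb), so the final letter is not what conditions the rule; the second-to-last letter is.
"dozidp" has second-to-last letter 'd'. The stems whose second-to-last letter is 'd' (tekumrodv → tekumrodvani, risenpudp → risenpudpani) add -ani.
So dozidp → dozidpani.

dozidpani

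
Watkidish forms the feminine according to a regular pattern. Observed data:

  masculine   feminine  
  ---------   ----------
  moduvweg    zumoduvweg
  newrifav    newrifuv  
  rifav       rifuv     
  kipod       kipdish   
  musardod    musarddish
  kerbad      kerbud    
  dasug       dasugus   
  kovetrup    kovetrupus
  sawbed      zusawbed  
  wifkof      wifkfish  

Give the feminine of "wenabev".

kipod and kerbad both end in -d yet inflect differently (kipdish, kerbud), so the final letter is not what conditions the rule; the last vowel is.
"wenabev" has last vowel 'e'. The stems whose last vowel is 'e' (sawbed → zusawbed, moduvweg → zumoduvweg) add the prefix zu-.
The other patterns: stems whose last vowel is 'o' delete the last vowel and add -ish; stems whose last vowel is 'a' change the last vowel to 'u'; stems whose last vowel is 'u' add -us.
So wenabev → zuwenabev.

zuwenabev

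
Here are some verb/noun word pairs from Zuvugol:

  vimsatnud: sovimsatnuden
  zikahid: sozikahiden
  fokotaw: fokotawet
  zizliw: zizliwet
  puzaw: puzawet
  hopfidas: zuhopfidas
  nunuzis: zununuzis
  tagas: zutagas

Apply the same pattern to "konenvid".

"konenvid" ends in -d. The stems ending in -d (vimsatnud → sovimsatnuden, zikahid → sozikahiden) add so- … -en around the stem.
The other patterns: stems ending in -w add -et; stems ending in -s add the prefix zu-.
So konenvid → sokonenviden.

sokonenviden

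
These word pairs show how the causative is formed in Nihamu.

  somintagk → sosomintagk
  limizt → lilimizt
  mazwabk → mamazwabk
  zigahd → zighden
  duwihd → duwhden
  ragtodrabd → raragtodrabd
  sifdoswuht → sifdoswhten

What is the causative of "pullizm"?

pupullizm

duwihd and ragtodrabd both end in -d yet inflect differently (duwhden, raragtodrabd), so the final letter is not what conditions the rule; the second-to-last letter is.
"pullizm" has second-to-last letter 'z'. The one such stem in the data (limizt → lilimizt) repeats the first consonant+vowel as a prefix (as do ragtodrabd, somintagk), so the same rule applies.
So pullizm → pupullizm.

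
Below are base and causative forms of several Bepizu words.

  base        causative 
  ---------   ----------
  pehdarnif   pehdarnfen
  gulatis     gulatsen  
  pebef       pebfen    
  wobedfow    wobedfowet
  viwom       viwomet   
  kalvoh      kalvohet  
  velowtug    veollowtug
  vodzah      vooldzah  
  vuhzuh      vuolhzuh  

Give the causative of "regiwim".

"regiwim" has last vowel 'i'. The stems whose last vowel is 'i' (pehdarnif → pehdarnfen, gulatis → gulatsen) delete the last vowel and add -en.
The other patterns: stems whose last vowel is 'o' add -et; stems whose last vowel is 'a' or 'u' insert -ol- after the first vowel.
So regiwim → regiwmen.

regiwmen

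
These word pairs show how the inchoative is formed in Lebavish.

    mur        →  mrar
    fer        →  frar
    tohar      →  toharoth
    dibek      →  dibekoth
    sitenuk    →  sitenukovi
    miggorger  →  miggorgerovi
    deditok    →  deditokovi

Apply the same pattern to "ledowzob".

mur and tohar both end in -r yet inflect differently (mrar, toharoth), so the final letter is not what conditions the rule; the number of vowels is.
"ledowzob" has 3 vowels. The stems with 3 vowels (sitenuk → sitenukovi, miggorger → miggorgerovi, deditok → deditokovi) add -ovi.
So ledowzob → ledowzobovi.

ledowzobovi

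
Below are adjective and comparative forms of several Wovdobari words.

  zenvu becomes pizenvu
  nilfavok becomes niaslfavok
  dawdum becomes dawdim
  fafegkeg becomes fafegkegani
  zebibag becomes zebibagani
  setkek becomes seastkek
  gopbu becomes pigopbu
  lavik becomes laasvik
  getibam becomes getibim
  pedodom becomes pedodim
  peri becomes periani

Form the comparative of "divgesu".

pidivgesu

nilfavok and pedodom both have last vowel 'o' yet inflect differently (niaslfavok, pedodim), so the last vowel is not what conditions the rule; the final letter is.
"divgesu" ends in -u. The stems ending in -u (zenvu → pizenvu, gopbu → pigopbu) add the prefix pi-.
The other patterns: stems ending in -k insert -as- after the first vowel; stems ending in -m change the last vowel to 'i'; stems ending in -g or -i add -ani.
So divgesu → pidivgesu.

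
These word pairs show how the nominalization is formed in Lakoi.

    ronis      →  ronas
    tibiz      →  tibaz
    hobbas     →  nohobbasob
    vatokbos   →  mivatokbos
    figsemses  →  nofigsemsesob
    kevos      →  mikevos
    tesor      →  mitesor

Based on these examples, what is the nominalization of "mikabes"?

ronis and vatokbos both end in -s yet inflect differently (ronas, mivatokbos), so the final letter is not what conditions the rule; the last vowel is.
"mikabes" has last vowel 'e'. The one such stem in the data (figsemses → nofigsemsesob) adds no- … -ob around the stem, so the same rule applies.
So mikabes → nomikabesob.

nomikabesob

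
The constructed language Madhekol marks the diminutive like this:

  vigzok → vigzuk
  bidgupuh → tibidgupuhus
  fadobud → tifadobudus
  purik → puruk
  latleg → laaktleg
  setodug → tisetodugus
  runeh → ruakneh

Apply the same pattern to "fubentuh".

tifubentuhus

"fubentuh" has last vowel 'u'. The stems whose last vowel is 'u' (bidgupuh → tibidgupuhus, fadobud → tifadobudus, setodug → tisetodugus) add ti- … -us around the stem.
So fubentuh → tifubentuhus.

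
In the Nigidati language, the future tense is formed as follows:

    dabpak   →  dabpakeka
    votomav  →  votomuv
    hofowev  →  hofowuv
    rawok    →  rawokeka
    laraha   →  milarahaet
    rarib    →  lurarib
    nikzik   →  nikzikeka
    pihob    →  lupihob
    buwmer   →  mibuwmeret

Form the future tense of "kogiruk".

dabpak and votomav both have last vowel 'a' yet inflect differently (dabpakeka, votomuv), so the last vowel is not what conditions the rule; the final letter is.
"kogiruk" ends in -k. The stems ending in -k (dabpak → dabpakeka, rawok → rawokeka, nikzik → nikzikeka) add -eka.
The other patterns: stems ending in -v change the last vowel to 'u'; stems ending in -b add the prefix lu-; stems ending in -a or -r add mi- … -et around the stem.
So kogiruk → kogirukeka.

kogirukeka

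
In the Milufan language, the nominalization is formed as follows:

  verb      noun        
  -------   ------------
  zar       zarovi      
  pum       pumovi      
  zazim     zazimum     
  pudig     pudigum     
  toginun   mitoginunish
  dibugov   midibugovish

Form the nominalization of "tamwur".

tamwurum

pum and zazim both end in -m yet inflect differently (pumovi, zazimum), so the final letter is not what conditions the rule; the number of vowels is.
"tamwur" has 2 vowels. The stems with 2 vowels (zazim → zazimum, pudig → pudigum) add -um.
So tamwur → tamwurum.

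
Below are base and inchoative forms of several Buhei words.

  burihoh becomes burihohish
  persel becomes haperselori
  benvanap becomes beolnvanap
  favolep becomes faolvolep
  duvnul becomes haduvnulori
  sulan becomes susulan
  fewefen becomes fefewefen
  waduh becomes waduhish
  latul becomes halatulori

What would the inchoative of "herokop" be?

sulan and benvanap both have last vowel 'a' yet inflect differently (susulan, beolnvanap), so the last vowel is not what conditions the rule; the final letter is.
"herokop" ends in -p. The stems ending in -p (benvanap → beolnvanap, favolep → faolvolep) insert -ol- after the first vowel.
So herokop → heolrokop.

heolrokop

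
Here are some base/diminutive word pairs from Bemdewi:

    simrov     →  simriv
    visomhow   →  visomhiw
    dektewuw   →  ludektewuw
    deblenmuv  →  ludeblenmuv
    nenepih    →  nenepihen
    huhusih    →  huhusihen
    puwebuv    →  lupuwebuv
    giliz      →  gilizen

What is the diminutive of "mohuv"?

dektewuw and visomhow both end in -w yet inflect differently (ludektewuw, visomhiw), so the final letter is not what conditions the rule; the last vowel is.
"mohuv" has last vowel 'u'. The stems whose last vowel is 'u' (deblenmuv → ludeblenmuv, puwebuv → lupuwebuv, dektewuw → ludektewuw) add the prefix lu-.
The other patterns: stems whose last vowel is 'i' add -en; stems whose last vowel is 'o' change the last vowel to 'i'.
So mohuv → lumohuv.

lumohuv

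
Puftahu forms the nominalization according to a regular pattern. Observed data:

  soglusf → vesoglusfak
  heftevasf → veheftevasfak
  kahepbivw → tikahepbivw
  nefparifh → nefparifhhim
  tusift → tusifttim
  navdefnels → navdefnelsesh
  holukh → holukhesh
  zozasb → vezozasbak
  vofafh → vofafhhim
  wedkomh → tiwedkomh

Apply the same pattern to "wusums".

tiwusums

holukh and vofafh both end in -h yet inflect differently (holukhesh, vofafhhim), so the final letter is not what conditions the rule; the second-to-last letter is.
"wusums" has second-to-last letter 'm'. The one such stem in the data (wedkomh → tiwedkomh) adds the prefix ti-, so the same rule applies.
So wusums → tiwusums.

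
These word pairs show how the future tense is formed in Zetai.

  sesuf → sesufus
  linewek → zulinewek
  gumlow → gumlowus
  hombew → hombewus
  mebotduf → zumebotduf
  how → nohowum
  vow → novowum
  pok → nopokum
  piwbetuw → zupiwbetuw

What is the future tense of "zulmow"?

zulmowus

"zulmow" has 2 vowels. The stems with 2 vowels (hombew → hombewus, sesuf → sesufus, gumlow → gumlowus) add -us.
So zulmow → zulmowus.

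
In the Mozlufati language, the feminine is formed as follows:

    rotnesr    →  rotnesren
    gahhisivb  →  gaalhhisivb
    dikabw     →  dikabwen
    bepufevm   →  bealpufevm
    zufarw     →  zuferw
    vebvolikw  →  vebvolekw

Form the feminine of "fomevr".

"fomevr" has second-to-last letter 'v'. The stems whose second-to-last letter is 'v' (gahhisivb → gaalhhisivb, bepufevm → bealpufevm) insert -al- after the first vowel.
The other patterns: stems whose second-to-last letter is 'k' or 'r' change the last vowel to 'e'; stems whose second-to-last letter is 'b' or 's' add -en.
So fomevr → foalmevr.

foalmevr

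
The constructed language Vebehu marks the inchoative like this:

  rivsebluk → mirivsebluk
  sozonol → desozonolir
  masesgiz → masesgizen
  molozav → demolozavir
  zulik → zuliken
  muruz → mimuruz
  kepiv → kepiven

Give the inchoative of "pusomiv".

pusomiven

"pusomiv" has last vowel 'i'. The stems whose last vowel is 'i' (masesgiz → masesgizen, zulik → zuliken, kepiv → kepiven) add -en.
So pusomiv → pusomiven.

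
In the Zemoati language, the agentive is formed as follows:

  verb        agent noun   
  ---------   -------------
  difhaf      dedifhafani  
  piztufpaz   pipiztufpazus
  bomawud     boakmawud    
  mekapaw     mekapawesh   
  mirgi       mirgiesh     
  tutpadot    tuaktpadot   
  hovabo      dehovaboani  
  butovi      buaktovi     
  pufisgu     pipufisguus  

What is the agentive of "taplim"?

taakplim

mirgi and butovi both end in -i yet inflect differently (mirgiesh, buaktovi), so the final letter is not what conditions the rule; the first letter is.
"taplim" begins with t-. The one such stem in the data (tutpadot → tuaktpadot) inserts -ak- after the first vowel (as do butovi, bomawud), so the same rule applies.
The other patterns: stems beginning with m- add -esh; stems beginning with d- or h- add de- … -ani around the stem; stems beginning with p- add pi- … -us around the stem.
So taplim → taakplim.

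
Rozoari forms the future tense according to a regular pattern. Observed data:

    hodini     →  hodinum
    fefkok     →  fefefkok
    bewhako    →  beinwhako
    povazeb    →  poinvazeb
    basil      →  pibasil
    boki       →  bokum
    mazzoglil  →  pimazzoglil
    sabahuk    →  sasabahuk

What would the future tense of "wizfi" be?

wizfum

mazzoglil and boki both have last vowel 'i' yet inflect differently (pimazzoglil, bokum), so the last vowel is not what conditions the rule; the final letter is.
"wizfi" ends in -i. The stems ending in -i (boki → bokum, hodini → hodinum) drop the final letter and add -um.
The other patterns: stems ending in -l add the prefix pi-; stems ending in -k repeat the first consonant+vowel as a prefix; stems ending in -b or -o insert -in- after the first vowel.
So wizfi → wizfum.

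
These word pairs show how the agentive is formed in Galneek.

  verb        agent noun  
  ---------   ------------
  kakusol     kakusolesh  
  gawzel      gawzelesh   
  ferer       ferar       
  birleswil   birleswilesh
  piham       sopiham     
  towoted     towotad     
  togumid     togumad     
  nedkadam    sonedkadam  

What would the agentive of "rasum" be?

sorasum

birleswil and togumid both have last vowel 'i' yet inflect differently (birleswilesh, togumad), so the last vowel is not what conditions the rule; the final letter is.
"rasum" ends in -m. The stems ending in -m (piham → sopiham, nedkadam → sonedkadam) add the prefix so-.
The other patterns: stems ending in -l add -esh; stems ending in -d or -r change the last vowel to 'a'.
So rasum → sorasum.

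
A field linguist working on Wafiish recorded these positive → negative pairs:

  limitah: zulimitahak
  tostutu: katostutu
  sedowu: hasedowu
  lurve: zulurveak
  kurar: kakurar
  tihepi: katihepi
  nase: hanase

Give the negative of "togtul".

lurve and nase both end in -e yet inflect differently (zulurveak, hanase), so the final letter is not what conditions the rule; the first letter is.
"togtul" begins with t-. The stems beginning with t- (tihepi → katihepi, tostutu → katostutu) add the prefix ka-.
The other patterns: stems beginning with l- add zu- … -ak around the stem; stems beginning with n- or s- add the prefix ha-.
So togtul → katogtul.

katogtul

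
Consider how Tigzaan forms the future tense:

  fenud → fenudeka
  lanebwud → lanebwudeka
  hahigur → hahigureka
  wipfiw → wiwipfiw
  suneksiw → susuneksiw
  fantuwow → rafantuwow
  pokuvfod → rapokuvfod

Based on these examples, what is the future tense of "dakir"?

wipfiw and fantuwow both end in -w yet inflect differently (wiwipfiw, rafantuwow), so the final letter is not what conditions the rule; the last vowel is.
"dakir" has last vowel 'i'. The stems whose last vowel is 'i' (wipfiw → wiwipfiw, suneksiw → susuneksiw) repeat the first consonant+vowel as a prefix.
So dakir → dadakir.

dadakir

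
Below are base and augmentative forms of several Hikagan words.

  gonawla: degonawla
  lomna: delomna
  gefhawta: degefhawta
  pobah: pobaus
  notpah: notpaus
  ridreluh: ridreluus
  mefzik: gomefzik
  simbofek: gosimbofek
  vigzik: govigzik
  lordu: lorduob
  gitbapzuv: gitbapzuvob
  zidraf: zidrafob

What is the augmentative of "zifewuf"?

gonawla and pobah both have last vowel 'a' yet inflect differently (degonawla, pobaus), so the last vowel is not what conditions the rule; the final letter is.
"zifewuf" ends in -f. The one such stem in the data (zidraf → zidrafob) adds -ob, so the same rule applies.
So zifewuf → zifewufob.

zifewufob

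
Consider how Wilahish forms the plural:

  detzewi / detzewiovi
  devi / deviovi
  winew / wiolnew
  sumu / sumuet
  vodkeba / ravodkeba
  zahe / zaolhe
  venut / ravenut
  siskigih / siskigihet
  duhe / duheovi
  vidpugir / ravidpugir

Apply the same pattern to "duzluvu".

duhe and zahe both end in -e yet inflect differently (duheovi, zaolhe), so the final letter is not what conditions the rule; the first letter is.
"duzluvu" begins with d-. The stems beginning with d- (detzewi → detzewiovi, devi → deviovi, duhe → duheovi) add -ovi.
So duzluvu → duzluvuovi.

duzluvuovi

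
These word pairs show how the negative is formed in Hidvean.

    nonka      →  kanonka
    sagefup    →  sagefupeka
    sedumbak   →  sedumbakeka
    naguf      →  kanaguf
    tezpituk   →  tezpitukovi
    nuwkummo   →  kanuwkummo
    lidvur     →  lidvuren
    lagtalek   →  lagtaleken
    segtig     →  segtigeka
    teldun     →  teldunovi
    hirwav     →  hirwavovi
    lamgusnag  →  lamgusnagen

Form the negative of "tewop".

"tewop" begins with t-. The stems beginning with t- (tezpituk → tezpitukovi, teldun → teldunovi) add -ovi.
So tewop → tewopovi.

tewopovi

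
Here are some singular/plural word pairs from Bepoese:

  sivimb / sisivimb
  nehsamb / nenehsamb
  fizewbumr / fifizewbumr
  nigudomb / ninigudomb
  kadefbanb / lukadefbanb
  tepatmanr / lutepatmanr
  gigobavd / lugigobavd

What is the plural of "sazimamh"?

sasazimamh

sivimb and kadefbanb both end in -b yet inflect differently (sisivimb, lukadefbanb), so the final letter is not what conditions the rule; the second-to-last letter is.
"sazimamh" has second-to-last letter 'm'. The stems whose second-to-last letter is 'm' (sivimb → sisivimb, nehsamb → nenehsamb, fizewbumr → fifizewbumr) repeat the first consonant+vowel as a prefix.
So sazimamh → sasazimamh.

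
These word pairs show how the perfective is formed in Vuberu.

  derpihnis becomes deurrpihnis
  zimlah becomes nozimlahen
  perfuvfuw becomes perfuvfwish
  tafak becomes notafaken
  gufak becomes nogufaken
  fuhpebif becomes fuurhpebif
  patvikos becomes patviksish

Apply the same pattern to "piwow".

piwwish

derpihnis and patvikos both end in -s yet inflect differently (deurrpihnis, patviksish), so the final letter is not what conditions the rule; the last vowel is.
"piwow" has last vowel 'o'. The one such stem in the data (patvikos → patviksish) deletes the last vowel and adds -ish (as does perfuvfuw), so the same rule applies.
The other patterns: stems whose last vowel is 'a' add no- … -en around the stem; stems whose last vowel is 'i' insert -ur- after the first vowel.
So piwow → piwwish.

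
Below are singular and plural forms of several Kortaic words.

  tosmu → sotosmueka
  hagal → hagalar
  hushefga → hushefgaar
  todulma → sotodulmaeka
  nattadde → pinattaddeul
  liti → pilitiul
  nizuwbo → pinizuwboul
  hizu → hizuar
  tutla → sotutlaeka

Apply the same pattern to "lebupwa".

pilebupwaul

"lebupwa" begins with l-. The one such stem in the data (liti → pilitiul) adds pi- … -ul around the stem, so the same rule applies.
So lebupwa → pilebupwaul.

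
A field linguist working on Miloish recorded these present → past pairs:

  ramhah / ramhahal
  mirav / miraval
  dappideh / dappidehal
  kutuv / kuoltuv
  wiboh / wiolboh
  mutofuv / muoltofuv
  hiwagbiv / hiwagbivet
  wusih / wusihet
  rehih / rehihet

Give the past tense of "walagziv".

mirav and kutuv both end in -v yet inflect differently (miraval, kuoltuv), so the final letter is not what conditions the rule; the last vowel is.
"walagziv" has last vowel 'i'. The stems whose last vowel is 'i' (hiwagbiv → hiwagbivet, wusih → wusihet, rehih → rehihet) add -et.
So walagziv → walagzivet.

walagzivet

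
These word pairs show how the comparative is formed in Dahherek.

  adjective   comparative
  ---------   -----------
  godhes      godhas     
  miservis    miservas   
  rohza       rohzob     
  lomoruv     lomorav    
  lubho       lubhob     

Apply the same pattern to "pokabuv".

lomoruv and lubho both begin with l- yet inflect differently (lomorav, lubhob), so the first letter is not what conditions the rule; whether the stem ends in a vowel or a consonant is.
"pokabuv" ends in a consonant. The stems ending in a consonant (godhes → godhas, miservis → miservas, lomoruv → lomorav) change the last vowel to 'a'.
So pokabuv → pokabav.

pokabav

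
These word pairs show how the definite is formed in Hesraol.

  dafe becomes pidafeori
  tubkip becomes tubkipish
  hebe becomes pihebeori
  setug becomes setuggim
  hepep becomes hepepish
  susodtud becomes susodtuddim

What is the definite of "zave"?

pizaveori

hepep and dafe both have last vowel 'e' yet inflect differently (hepepish, pidafeori), so the last vowel is not what conditions the rule; the final letter is.
"zave" ends in -e. The stems ending in -e (dafe → pidafeori, hebe → pihebeori) add pi- … -ori around the stem.
So zave → pizaveori.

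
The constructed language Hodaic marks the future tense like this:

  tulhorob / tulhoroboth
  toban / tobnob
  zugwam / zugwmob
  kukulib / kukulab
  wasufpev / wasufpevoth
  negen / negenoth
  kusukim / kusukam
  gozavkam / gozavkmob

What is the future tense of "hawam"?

hawmob

kusukim and zugwam both end in -m yet inflect differently (kusukam, zugwmob), so the final letter is not what conditions the rule; the last vowel is.
"hawam" has last vowel 'a'. The stems whose last vowel is 'a' (zugwam → zugwmob, toban → tobnob, gozavkam → gozavkmob) delete the last vowel and add -ob.
So hawam → hawmob.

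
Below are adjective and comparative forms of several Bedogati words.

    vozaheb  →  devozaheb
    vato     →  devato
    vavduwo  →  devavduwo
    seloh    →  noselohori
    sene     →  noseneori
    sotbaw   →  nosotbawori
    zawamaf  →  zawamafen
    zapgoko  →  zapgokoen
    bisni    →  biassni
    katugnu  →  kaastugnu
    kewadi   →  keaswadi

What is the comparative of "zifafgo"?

vato and zapgoko both end in -o yet inflect differently (devato, zapgokoen), so the final letter is not what conditions the rule; the first letter is.
"zifafgo" begins with z-. The stems beginning with z- (zawamaf → zawamafen, zapgoko → zapgokoen) add -en.
So zifafgo → zifafgoen.

zifafgoen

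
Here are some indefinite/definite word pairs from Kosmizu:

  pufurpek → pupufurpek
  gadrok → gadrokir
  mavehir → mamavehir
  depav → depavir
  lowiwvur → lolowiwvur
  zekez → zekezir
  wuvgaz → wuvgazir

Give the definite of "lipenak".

lilipenak

pufurpek and gadrok both end in -k yet inflect differently (pupufurpek, gadrokir), so the final letter is not what conditions the rule; the number of vowels is.
"lipenak" has 3 vowels. The stems with 3 vowels (lowiwvur → lolowiwvur, pufurpek → pupufurpek, mavehir → mamavehir) repeat the first consonant+vowel as a prefix.
So lipenak → lilipenak.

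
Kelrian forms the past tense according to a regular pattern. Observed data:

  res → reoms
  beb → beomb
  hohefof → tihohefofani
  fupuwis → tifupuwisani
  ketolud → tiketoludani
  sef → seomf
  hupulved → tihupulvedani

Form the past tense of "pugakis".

tipugakisani

res and fupuwis both end in -s yet inflect differently (reoms, tifupuwisani), so the final letter is not what conditions the rule; the number of vowels is.
"pugakis" has 3 vowels. The stems with 3 vowels (ketolud → tiketoludani, fupuwis → tifupuwisani, hupulved → tihupulvedani) add ti- … -ani around the stem.
The other pattern: stems with 1 vowel insert -om- after the first vowel.
So pugakis → tipugakisani.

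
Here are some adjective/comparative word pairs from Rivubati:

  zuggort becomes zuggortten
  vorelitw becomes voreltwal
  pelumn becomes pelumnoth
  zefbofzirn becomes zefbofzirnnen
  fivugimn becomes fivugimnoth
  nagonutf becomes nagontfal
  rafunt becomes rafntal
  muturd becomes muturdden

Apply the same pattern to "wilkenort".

wilkenortten

fivugimn and zefbofzirn both end in -n yet inflect differently (fivugimnoth, zefbofzirnnen), so the final letter is not what conditions the rule; the second-to-last letter is.
"wilkenort" has second-to-last letter 'r'. The stems whose second-to-last letter is 'r' (zuggort → zuggortten, zefbofzirn → zefbofzirnnen, muturd → muturdden) double the final consonant and add -en.
The other patterns: stems whose second-to-last letter is 'm' add -oth; stems whose second-to-last letter is 'n' or 't' delete the last vowel and add -al.
So wilkenort → wilkenortten.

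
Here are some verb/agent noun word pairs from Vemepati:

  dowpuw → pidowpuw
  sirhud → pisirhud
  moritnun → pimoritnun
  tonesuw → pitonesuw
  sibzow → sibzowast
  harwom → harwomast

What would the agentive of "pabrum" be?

dowpuw and sibzow both end in -w yet inflect differently (pidowpuw, sibzowast), so the final letter is not what conditions the rule; the last vowel is.
"pabrum" has last vowel 'u'. The stems whose last vowel is 'u' (dowpuw → pidowpuw, sirhud → pisirhud, moritnun → pimoritnun) add the prefix pi-.
So pabrum → pipabrum.

pipabrum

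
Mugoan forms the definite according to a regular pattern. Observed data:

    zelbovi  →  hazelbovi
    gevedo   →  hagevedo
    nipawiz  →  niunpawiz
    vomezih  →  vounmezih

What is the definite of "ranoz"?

raunnoz

zelbovi and nipawiz both have last vowel 'i' yet inflect differently (hazelbovi, niunpawiz), so the last vowel is not what conditions the rule; whether the stem ends in a vowel or a consonant is.
"ranoz" ends in a consonant. The stems ending in a consonant (nipawiz → niunpawiz, vomezih → vounmezih) insert -un- after the first vowel.
So ranoz → raunnoz.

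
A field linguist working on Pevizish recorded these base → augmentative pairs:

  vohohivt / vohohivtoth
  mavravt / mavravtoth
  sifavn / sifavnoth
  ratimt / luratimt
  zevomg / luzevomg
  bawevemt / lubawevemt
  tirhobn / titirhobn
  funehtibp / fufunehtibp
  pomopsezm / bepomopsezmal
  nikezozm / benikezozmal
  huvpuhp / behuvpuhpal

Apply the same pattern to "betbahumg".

"betbahumg" has second-to-last letter 'm'. The stems whose second-to-last letter is 'm' (ratimt → luratimt, zevomg → luzevomg, bawevemt → lubawevemt) add the prefix lu-.
The other patterns: stems whose second-to-last letter is 'v' add -oth; stems whose second-to-last letter is 'b' repeat the first consonant+vowel as a prefix; stems whose second-to-last letter is 'h' or 'z' add be- … -al around the stem.
So betbahumg → lubetbahumg.

lubetbahumg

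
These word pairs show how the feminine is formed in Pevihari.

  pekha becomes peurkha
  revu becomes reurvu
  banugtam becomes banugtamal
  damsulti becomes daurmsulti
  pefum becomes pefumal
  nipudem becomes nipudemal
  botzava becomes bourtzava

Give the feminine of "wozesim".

pekha and banugtam both have last vowel 'a' yet inflect differently (peurkha, banugtamal), so the last vowel is not what conditions the rule; whether the stem ends in a vowel or a consonant is.
"wozesim" ends in a consonant. The stems ending in a consonant (nipudem → nipudemal, banugtam → banugtamal, pefum → pefumal) add -al.
So wozesim → wozesimal.

wozesimal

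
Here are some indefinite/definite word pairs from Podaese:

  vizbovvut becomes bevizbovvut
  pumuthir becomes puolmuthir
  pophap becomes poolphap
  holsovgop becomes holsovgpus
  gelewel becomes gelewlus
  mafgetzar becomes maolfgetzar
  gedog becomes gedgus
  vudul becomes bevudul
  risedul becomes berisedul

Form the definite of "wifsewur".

gelewel and vudul both end in -l yet inflect differently (gelewlus, bevudul), so the final letter is not what conditions the rule; the last vowel is.
"wifsewur" has last vowel 'u'. The stems whose last vowel is 'u' (vizbovvut → bevizbovvut, vudul → bevudul, risedul → berisedul) add the prefix be-.
The other patterns: stems whose last vowel is 'e' or 'o' delete the last vowel and add -us; stems whose last vowel is 'a' or 'i' insert -ol- after the first vowel.
So wifsewur → bewifsewur.

bewifsewur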